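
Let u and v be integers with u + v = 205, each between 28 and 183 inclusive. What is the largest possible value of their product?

10506

uv = u(205 − u) is maximized when u is as near 205/2 as the bounds allow.
Taking u = 102 and v = 103 (both in [28, 183]) gives uv = 10506.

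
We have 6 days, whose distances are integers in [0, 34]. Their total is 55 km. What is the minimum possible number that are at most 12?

Let j be the number exceeding 12. Then the total is ≥ 13·j + 0·(6 − j) = 0 + 13j.
So 13j ≤ 55 and j ≤ 4; hence at least 6 − 4 = 2 are ≤ 12.
Exactly 2 works: 2 values at 0 and 4 at 13 total 52; raise one of the low values by 3 (still ≤ 12) to hit 55.

2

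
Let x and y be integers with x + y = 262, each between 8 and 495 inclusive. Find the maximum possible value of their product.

17161

xy = x(262 − x) is maximized when x is as near 262/2 as the bounds allow.
Taking x = 131 and y = 131 (both in [8, 495]) gives xy = 17161.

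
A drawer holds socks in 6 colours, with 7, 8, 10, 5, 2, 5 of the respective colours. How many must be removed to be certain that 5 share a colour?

In the worst case you take as many as possible of each colour without reaching 5: 4 + 4 + 4 + 4 + 2 + 4 = 22.
The next one must give 5 of some colour, so 22 + 1 = 23.

23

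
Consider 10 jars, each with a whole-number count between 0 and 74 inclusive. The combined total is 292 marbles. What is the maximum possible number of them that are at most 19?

8

Suppose k of them are at most 19. Those contribute at most 19 each and the rest at most 74 each.
So the total is at most 19k + 74(10 − k) = 740 − 55k. This must still be ≥ 292, so k ≤ 8.
k = 8 is achieved by 8 values at 19 and 2 at 74, total 300; lower one of the 74's by 8 (still > 19) to reach 292.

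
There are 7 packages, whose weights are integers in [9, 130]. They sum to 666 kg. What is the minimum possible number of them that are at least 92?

1

If only k of them are at least 92, the other 7 − k are at most 91, so the total is at most k·130 + (7 − k)·91.
This must reach 666, so k·130 + (7 − k)·91 ≥ 666, giving k ≥ 1.
Exactly 1 works: 1 value at 130 and 6 at 91 total 676; lower one of the high values by 10 (still ≥ 92) to hit 666.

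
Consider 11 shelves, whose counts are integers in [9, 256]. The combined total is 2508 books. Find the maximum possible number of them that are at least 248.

10

If k of the values are ≥ 248, the total is ≥ 248k + 9(11 − k).
Setting 248k + 9(11 − k) ≤ 2508 gives 239k ≤ 2409, so k ≤ 10.
k = 10 is achieved by 10 values at 248 and 1 at 9, total 2489; add 19 to one value (staying below 248) to reach 2508.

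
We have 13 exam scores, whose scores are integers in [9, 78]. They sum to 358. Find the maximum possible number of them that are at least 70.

If k of the values are ≥ 70, the total is ≥ 70k + 9(13 − k).
Setting 70k + 9(13 − k) ≤ 358 gives 61k ≤ 241, so k ≤ 3.
k = 3 is achieved by 3 values at 70 and 10 at 9, total 300; add 58 to one value (staying below 70) to reach 358.

3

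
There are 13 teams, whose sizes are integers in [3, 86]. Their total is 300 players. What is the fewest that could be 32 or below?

5

If only k of them are at most 32, the other 13 − k are at least 33, so the total is at least (13 − k)·33 + k·3.
This is ≤ 300, so (13 − k)·33 + 3k ≤ 300, which gives k ≥ 5.
Exactly 5 works: 5 values at 3 and 8 at 33 total 279; raise one of the low values by 21 (still ≤ 32) to hit 300.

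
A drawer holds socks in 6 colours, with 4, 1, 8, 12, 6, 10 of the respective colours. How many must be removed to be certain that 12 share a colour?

In the worst case you take as many as possible of each colour without reaching 12: 4 + 1 + 8 + 11 + 6 + 10 = 40.
The next one must give 12 of some colour, so 40 + 1 = 41.

41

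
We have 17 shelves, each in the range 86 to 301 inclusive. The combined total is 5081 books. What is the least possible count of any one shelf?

To make one shelf as small as possible, make the other 16 as large as possible.
The other 16 contribute at most 16 × 301 = 4816, leaving at least 5081 − 4816 = 265.
Since 265 ≥ 86, this is achievable: one at 265 and 16 at 301.

265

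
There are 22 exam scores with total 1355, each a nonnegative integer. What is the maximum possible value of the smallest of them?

61

The 22 values sum to 1355, so their minimum is at most ⌊1355/22⌋ = 61.
Achievable: 9 of them at 61 and 13 at 62 total 1355.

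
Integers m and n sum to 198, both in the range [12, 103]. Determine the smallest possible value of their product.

For a fixed sum, mn is smallest when m and n are as far apart as possible.
The extreme feasible split is m = 95, n = 103, giving mn = 9785.

9785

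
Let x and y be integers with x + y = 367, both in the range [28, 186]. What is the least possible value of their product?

Since x + y is fixed, pushing one of them to its bound minimizes the product.
The extreme feasible split is x = 181, y = 186, giving xy = 33666.

33666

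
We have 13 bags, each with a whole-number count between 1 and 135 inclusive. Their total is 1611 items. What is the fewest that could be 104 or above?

9

If only k of them are at least 104, the other 13 − k are at most 103, so the total is at most k·135 + (13 − k)·103.
This must reach 1611, so k·135 + (13 − k)·103 ≥ 1611, giving k ≥ 9.
Exactly 9 works: 9 values at 135 and 4 at 103 total 1627; lower one of the high values by 16 (still ≥ 104) to hit 1611.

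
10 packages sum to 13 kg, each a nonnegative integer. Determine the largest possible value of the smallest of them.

The 10 values sum to 13, so their minimum is at most ⌊13/10⌋ = 1.
Equality holds with 7 values of 1 and 3 values of 2.

1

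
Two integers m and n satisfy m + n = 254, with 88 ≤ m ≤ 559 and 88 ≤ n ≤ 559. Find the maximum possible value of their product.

16129

mn = m(254 − m) is maximized when m is as near 254/2 as the bounds allow.
Taking m = 127 and n = 127 (both in [88, 559]) gives mn = 16129.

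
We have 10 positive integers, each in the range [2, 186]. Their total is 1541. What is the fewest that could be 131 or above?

5

Suppose at most 10 − j of them reach 131; then j values are ≤ 130 and the rest ≤ 186.
The total is then ≤ 130·j + 186·(10 − j) = 1860 − 56j. For this to be ≥ 1541 we need j ≤ 5, so at least 10 − 5 = 5 must reach 131.
Exactly 5 works: 5 values at 186 and 5 at 130 total 1580; lower one of the high values by 39 (still ≥ 131) to hit 1541.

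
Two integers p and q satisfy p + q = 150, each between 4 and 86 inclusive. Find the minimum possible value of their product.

pq = p(150 − p) is concave in p, so over [64, 86] it is minimized at an endpoint.
At the endpoint p = 64, q = 150 − 64 = 86, so pq = 64 × 86 = 5504.

5504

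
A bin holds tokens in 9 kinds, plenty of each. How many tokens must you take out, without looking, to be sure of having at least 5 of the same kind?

37

In the worst case you draw 4 of each of the 9 kinds: 9 × 4 = 36.
One more forces 5 of some kind, so 36 + 1 = 37.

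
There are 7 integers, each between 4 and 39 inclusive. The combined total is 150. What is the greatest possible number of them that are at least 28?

With k values at 28 or above and the rest at least 4, the sum is at least 28 + 24k.
Since the sum is 150, we need 24k ≤ 122, i.e. k ≤ 5.
k = 5 is achieved by 5 values at 28 and 2 at 4, total 148; add 2 to one value (staying below 28) to reach 150.

5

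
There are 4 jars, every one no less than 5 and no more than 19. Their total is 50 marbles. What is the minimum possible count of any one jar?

5

Minimizing one value means maximizing the remaining 3.
The other 3 can take up 3 × 19 = 57 ≥ 50 − 5, so one jar can sit at its floor of 5.
Achievable: one at 5 and the other 3 totalling 45, which fits since 3 × 5 ≤ 45 ≤ 3 × 19.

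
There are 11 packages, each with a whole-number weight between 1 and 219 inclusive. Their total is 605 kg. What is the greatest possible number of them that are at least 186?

If k of the values are ≥ 186, the total is ≥ 186k + 1(11 − k).
Setting 186k + 1(11 − k) ≤ 605 gives 185k ≤ 594, so k ≤ 3.
k = 3 is achieved by 3 values at 186 and 8 at 1, total 566; add 39 to one value (staying below 186) to reach 605.

3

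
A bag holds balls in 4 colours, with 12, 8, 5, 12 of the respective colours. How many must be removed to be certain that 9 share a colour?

30

In the worst case you take as many as possible of each colour without reaching 9: 8 + 8 + 5 + 8 = 29.
The next one must give 9 of some colour, so 29 + 1 = 30.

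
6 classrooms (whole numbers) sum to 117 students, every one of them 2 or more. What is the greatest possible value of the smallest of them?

19

If every one of the 6 were at least 20, the total would be at least 6 × 20 = 120 > 117.
Taking 3 copies of 19 and 3 copies of 20 gives exactly 117, so 19 is attained.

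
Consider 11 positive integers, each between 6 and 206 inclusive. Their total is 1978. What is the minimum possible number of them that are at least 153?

If only k of them are at least 153, the other 11 − k are at most 152, so the total is at most k·206 + (11 − k)·152.
This must reach 1978, so k·206 + (11 − k)·152 ≥ 1978, giving k ≥ 6.
Exactly 6 works: 6 values at 206 and 5 at 152 total 1996; lower one of the high values by 18 (still ≥ 153) to hit 1978.

6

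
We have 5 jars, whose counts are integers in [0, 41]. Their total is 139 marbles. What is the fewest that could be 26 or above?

1

Each value short of 26 is at most 25, costing at least 41 − 25 = 16 against the maximum total of 205.
We can afford to lose at most 205 − 139 = 66, so at most ⌊66/16⌋ = 4 fall short, and at least 1 are ≥ 26.
Exactly 1 works: 1 value at 41 and 4 at 25 total 141; lower one of the high values by 2 (still ≥ 26) to hit 139.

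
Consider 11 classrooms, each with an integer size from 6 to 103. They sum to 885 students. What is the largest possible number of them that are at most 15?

Suppose k of them are at most 15. Those contribute at most 15 each and the rest at most 103 each.
So the total is at most 15k + 103(11 − k) = 1133 − 88k. This must still be ≥ 885, so k ≤ 2.
k = 2 is achieved by 2 values at 15 and 9 at 103, total 957; lower one of the 103's by 72 (still > 15) to reach 885.

2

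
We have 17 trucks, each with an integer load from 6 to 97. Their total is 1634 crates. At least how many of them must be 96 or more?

10

Each value short of 96 is at most 95, costing at least 97 − 95 = 2 against the maximum total of 1649.
We can afford to lose at most 1649 − 1634 = 15, so at most ⌊15/2⌋ = 7 fall short, and at least 10 are ≥ 96.
Exactly 10 works: 10 values at 97 and 7 at 95 total 1635; lower one of the high values by 1 (still ≥ 96) to hit 1634.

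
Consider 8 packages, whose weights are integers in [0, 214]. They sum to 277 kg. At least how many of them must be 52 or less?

3

Let j be the number exceeding 52. Then the total is ≥ 53·j + 0·(8 − j) = 0 + 53j.
So 53j ≤ 277 and j ≤ 5; hence at least 8 − 5 = 3 are ≤ 52.
Exactly 3 works: 3 values at 0 and 5 at 53 total 265; raise one of the low values by 12 (still ≤ 52) to hit 277.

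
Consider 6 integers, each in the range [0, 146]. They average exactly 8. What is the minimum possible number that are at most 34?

5

The total is 6 × 8 = 48.
Let j be the number exceeding 34. Then the total is ≥ 35·j + 0·(6 − j) = 0 + 35j.
So 35j ≤ 48 and j ≤ 1; hence at least 6 − 1 = 5 are ≤ 34.
Exactly 5 works: 5 values at 0 and 1 at 35 total 35; raise one of the low values by 13 (still ≤ 34) to hit 48.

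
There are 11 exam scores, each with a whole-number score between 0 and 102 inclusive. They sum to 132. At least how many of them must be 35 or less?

Each value above 35 is at least 36, contributing at least 36 − 0 = 36 above the floor 0.
The sum exceeds the floor total 0 by 132, so at most ⌊132/36⌋ = 3 exceed 35, and at least 8 are ≤ 35.
Exactly 8 works: 8 values at 0 and 3 at 36 total 108; raise one of the low values by 24 (still ≤ 35) to hit 132.

8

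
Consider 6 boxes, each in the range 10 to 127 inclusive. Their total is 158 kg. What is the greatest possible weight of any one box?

To make one box as large as possible, make the other 5 as small as possible.
The other 5 contribute at least 5 × 10 = 50, leaving at most 158 − 50 = 108.
Since 108 ≤ 127, this is achievable: one at 108 and 5 at 10.

108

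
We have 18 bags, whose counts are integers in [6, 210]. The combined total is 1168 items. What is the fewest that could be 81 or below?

5

Let j be the number exceeding 81. Then the total is ≥ 82·j + 6·(18 − j) = 108 + 76j.
So 76j ≤ 1060 and j ≤ 13; hence at least 18 − 13 = 5 are ≤ 81.
Exactly 5 works: 5 values at 6 and 13 at 82 total 1096; raise one of the low values by 72 (still ≤ 81) to hit 1168.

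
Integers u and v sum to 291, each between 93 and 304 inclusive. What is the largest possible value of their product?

21170

uv = u(291 − u) is maximized when u is as near 291/2 as the bounds allow.
Taking u = 145 and v = 146 (both in [93, 304]) gives uv = 21170.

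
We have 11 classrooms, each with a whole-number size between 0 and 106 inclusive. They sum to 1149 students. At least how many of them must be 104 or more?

6

Each value short of 104 is at most 103, costing at least 106 − 103 = 3 against the maximum total of 1166.
We can afford to lose at most 1166 − 1149 = 17, so at most ⌊17/3⌋ = 5 fall short, and at least 6 are ≥ 104.
Exactly 6 works: 6 values at 106 and 5 at 103 total 1151; lower one of the high values by 2 (still ≥ 104) to hit 1149.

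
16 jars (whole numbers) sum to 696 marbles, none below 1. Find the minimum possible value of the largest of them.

The 16 values sum to 696, so their maximum is at least ⌈696/16⌉ = 44.
Achievable: 8 of them at 44 and 8 at 43 total 696.

44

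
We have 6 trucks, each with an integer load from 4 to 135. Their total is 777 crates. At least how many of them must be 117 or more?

5

If only k of them are at least 117, the other 6 − k are at most 116, so the total is at most k·135 + (6 − k)·116.
This must reach 777, so k·135 + (6 − k)·116 ≥ 777, giving k ≥ 5.
Exactly 5 works: 5 values at 135 and 1 at 116 total 791; lower one of the high values by 14 (still ≥ 117) to hit 777.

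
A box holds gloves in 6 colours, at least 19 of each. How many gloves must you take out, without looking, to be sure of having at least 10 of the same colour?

In the worst case you draw 9 of each of the 6 colours: 6 × 9 = 54.
One more forces 10 of some colour, so 54 + 1 = 55.

55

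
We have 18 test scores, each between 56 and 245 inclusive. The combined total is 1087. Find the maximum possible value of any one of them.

135

To make one score as large as possible, make the other 17 as small as possible.
The other 17 contribute at least 17 × 56 = 952, leaving at most 1087 − 952 = 135.
Since 135 ≤ 245, this is achievable: one at 135 and 17 at 56.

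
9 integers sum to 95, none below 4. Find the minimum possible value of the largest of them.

11

Some value must be at least ⌈95/9⌉ = 11, since 9 × 10 = 90 < 95.
Taking 4 copies of 10 and 5 copies of 11 gives exactly 95, so 11 is attained.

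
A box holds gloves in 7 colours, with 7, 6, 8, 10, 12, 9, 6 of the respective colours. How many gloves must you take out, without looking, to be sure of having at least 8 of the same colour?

48

In the worst case you take as many as possible of each colour without reaching 8: 7 + 6 + 7 + 7 + 7 + 7 + 6 = 47.
The next one must give 8 of some colour, so 47 + 1 = 48.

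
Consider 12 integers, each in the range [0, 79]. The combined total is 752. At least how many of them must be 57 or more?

4

Suppose at most 12 − j of them reach 57; then j values are ≤ 56 and the rest ≤ 79.
The total is then ≤ 56·j + 79·(12 − j) = 948 − 23j. For this to be ≥ 752 we need j ≤ 8, so at least 12 − 8 = 4 must reach 57.
Exactly 4 works: 4 values at 79 and 8 at 56 total 764; lower one of the high values by 12 (still ≥ 57) to hit 752.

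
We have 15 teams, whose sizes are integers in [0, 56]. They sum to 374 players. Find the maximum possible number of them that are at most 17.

11

Each value at 17 or below falls at least 56 − 17 = 39 short of the ceiling 56.
The ceiling total is 15 × 56 = 840, and we need 374, so at most ⌊(840 − 374)/39⌋ = 11 can be that low.
k = 11 is achieved by 11 values at 17 and 4 at 56, total 411; lower one of the 56's by 37 (still > 17) to reach 374.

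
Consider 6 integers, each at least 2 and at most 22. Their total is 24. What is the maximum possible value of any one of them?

14

To make one integer as large as possible, make the other 5 as small as possible.
The other 5 contribute at least 5 × 2 = 10, leaving at most 24 − 10 = 14.
Since 14 ≤ 22, this is achievable: one at 14 and 5 at 2.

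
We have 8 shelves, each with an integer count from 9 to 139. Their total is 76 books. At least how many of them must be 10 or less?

Each value above 10 is at least 11, contributing at least 11 − 9 = 2 above the floor 9.
The sum exceeds the floor total 72 by 4, so at most ⌊4/2⌋ = 2 exceed 10, and at least 6 are ≤ 10.
Exactly 6 works: 6 values at 9 and 2 at 11 total 76.

6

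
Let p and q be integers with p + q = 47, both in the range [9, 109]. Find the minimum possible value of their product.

Since p + q is fixed, pushing one of them to its bound minimizes the product.
At the endpoint p = 9, q = 47 − 9 = 38, so pq = 9 × 38 = 342.

342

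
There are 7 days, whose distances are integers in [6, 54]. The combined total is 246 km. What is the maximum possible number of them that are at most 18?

Suppose k of them are at most 18. Those contribute at most 18 each and the rest at most 54 each.
So the total is at most 18k + 54(7 − k) = 378 − 36k. This must still be ≥ 246, so k ≤ 3.
k = 3 is achieved by 3 values at 18 and 4 at 54, total 270; lower one of the 54's by 24 (still > 18) to reach 246.

3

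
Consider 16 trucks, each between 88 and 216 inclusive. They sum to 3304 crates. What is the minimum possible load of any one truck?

88

Minimizing one value means maximizing the remaining 15.
The other 15 can take up 15 × 216 = 3240 ≥ 3304 − 88, so one truck can sit at its floor of 88.
Achievable: one at 88 and the other 15 totalling 3216, which fits since 15 × 88 ≤ 3216 ≤ 15 × 216.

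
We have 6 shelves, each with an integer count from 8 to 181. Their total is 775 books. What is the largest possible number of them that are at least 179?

4

If k of the values are ≥ 179, the total is ≥ 179k + 8(6 − k).
Setting 179k + 8(6 − k) ≤ 775 gives 171k ≤ 727, so k ≤ 4.
k = 4 is achieved by 4 values at 179 and 2 at 8, total 732; add 43 to one value (staying below 179) to reach 775.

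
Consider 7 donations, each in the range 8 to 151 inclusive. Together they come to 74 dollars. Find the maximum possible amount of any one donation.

26

Maximizing one value means minimizing the remaining 6.
The other 6 contribute at least 6 × 8 = 48, leaving at most 74 − 48 = 26.
Since 26 ≤ 151, this is achievable: one at 26 and 6 at 8.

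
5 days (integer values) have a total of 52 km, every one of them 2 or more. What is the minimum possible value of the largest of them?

The 5 values sum to 52, so their maximum is at least ⌈52/5⌉ = 11.
Taking 3 copies of 10 and 2 copies of 11 gives exactly 52, so 11 is attained.

11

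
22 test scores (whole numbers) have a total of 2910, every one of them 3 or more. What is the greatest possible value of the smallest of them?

The average is 2910/22 < 133, so some value is ≤ 132.
Achievable: 16 of them at 132 and 6 at 133 total 2910.

132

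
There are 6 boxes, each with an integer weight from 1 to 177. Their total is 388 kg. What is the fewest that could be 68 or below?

If only k of them are at most 68, the other 6 − k are at least 69, so the total is at least (6 − k)·69 + k·1.
This is ≤ 388, so (6 − k)·69 + 1k ≤ 388, which gives k ≥ 1.
Exactly 1 works: 1 value at 1 and 5 at 69 total 346; raise one of the low values by 42 (still ≤ 68) to hit 388.

1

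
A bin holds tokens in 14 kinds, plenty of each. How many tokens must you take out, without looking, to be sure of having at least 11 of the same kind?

141

In the worst case you draw 10 of each of the 14 kinds: 14 × 10 = 140.
One more forces 11 of some kind, so 140 + 1 = 141.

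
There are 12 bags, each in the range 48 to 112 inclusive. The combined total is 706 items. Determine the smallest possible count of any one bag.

Minimizing one value means maximizing the remaining 11.
The other 11 can take up 11 × 112 = 1232 ≥ 706 − 48, so one bag can sit at its floor of 48.
Achievable: one at 48 and the other 11 totalling 658, which fits since 11 × 48 ≤ 658 ≤ 11 × 112.

48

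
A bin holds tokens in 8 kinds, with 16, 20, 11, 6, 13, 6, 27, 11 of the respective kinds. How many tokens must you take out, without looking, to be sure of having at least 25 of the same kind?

108

In the worst case you take as many as possible of each kind without reaching 25: 16 + 20 + 11 + 6 + 13 + 6 + 24 + 11 = 107.
The next one must give 25 of some kind, so 107 + 1 = 108.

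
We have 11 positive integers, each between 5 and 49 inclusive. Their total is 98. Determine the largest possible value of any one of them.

48

Maximizing one value means minimizing the remaining 10.
The other 10 contribute at least 10 × 5 = 50, leaving at most 98 − 50 = 48.
Since 48 ≤ 49, this is achievable: one at 48 and 10 at 5.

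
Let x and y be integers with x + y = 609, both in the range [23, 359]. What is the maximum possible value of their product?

92720

xy = x(609 − x) is maximized when x is as near 609/2 as the bounds allow.
Taking x = 304 and y = 305 (both in [23, 359]) gives xy = 92720.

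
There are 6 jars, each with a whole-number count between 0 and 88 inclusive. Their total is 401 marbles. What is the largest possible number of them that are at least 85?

4

Suppose k of them are at least 85. Those contribute at least 85 each and the other 6 − k at least 0 each.
So the total is at least 85k + 0(6 − k) = 0 + 85k. This must be ≤ 401, giving k ≤ 4.
k = 4 is achieved by 4 values at 85 and 2 at 0, total 340; add 61 to one value (staying below 85) to reach 401.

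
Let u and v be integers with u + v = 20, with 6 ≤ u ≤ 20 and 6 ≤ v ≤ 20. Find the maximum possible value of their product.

100

With u + v fixed, uv peaks when the two are closest together.
Taking u = 10 and v = 10 (both in [6, 20]) gives uv = 100.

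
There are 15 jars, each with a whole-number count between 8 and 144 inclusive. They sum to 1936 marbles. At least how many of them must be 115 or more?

8

If only k of them are at least 115, the other 15 − k are at most 114, so the total is at most k·144 + (15 − k)·114.
This must reach 1936, so k·144 + (15 − k)·114 ≥ 1936, giving k ≥ 8.
Exactly 8 works: 8 values at 144 and 7 at 114 total 1950; lower one of the high values by 14 (still ≥ 115) to hit 1936.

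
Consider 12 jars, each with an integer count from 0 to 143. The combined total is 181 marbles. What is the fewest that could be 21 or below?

Each value above 21 is at least 22, contributing at least 22 − 0 = 22 above the floor 0.
The sum exceeds the floor total 0 by 181, so at most ⌊181/22⌋ = 8 exceed 21, and at least 4 are ≤ 21.
Exactly 4 works: 4 values at 0 and 8 at 22 total 176; raise one of the low values by 5 (still ≤ 21) to hit 181.

4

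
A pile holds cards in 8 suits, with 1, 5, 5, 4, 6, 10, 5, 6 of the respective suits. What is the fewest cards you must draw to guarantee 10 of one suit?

42

In the worst case you take as many as possible of each suit without reaching 10: 1 + 5 + 5 + 4 + 6 + 9 + 5 + 6 = 41.
The next one must give 10 of some suit, so 41 + 1 = 42.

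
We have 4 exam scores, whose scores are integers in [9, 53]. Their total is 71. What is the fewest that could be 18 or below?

Let j be the number exceeding 18. Then the total is ≥ 19·j + 9·(4 − j) = 36 + 10j.
So 10j ≤ 35 and j ≤ 3; hence at least 4 − 3 = 1 are ≤ 18.
Exactly 1 works: 1 value at 9 and 3 at 19 total 66; raise one of the low values by 5 (still ≤ 18) to hit 71.

1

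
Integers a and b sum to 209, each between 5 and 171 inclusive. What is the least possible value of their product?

6498

For a fixed sum, ab is smallest when a and b are as far apart as possible.
The extreme feasible split is a = 38, b = 171, giving ab = 6498.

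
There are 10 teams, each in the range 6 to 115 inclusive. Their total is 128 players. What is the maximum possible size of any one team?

To make one team as large as possible, make the other 9 as small as possible.
The other 9 contribute at least 9 × 6 = 54, leaving at most 128 − 54 = 74.
Since 74 ≤ 115, this is achievable: one at 74 and 9 at 6.

74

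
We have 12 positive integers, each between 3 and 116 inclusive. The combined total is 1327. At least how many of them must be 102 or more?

8

If only k of them are at least 102, the other 12 − k are at most 101, so the total is at most k·116 + (12 − k)·101.
This must reach 1327, so k·116 + (12 − k)·101 ≥ 1327, giving k ≥ 8.
Exactly 8 works: 8 values at 116 and 4 at 101 total 1332; lower one of the high values by 5 (still ≥ 102) to hit 1327.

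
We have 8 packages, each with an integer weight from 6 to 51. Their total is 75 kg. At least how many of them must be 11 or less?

If only k of them are at most 11, the other 8 − k are at least 12, so the total is at least (8 − k)·12 + k·6.
This is ≤ 75, so (8 − k)·12 + 6k ≤ 75, which gives k ≥ 4.
Exactly 4 works: 4 values at 6 and 4 at 12 total 72; raise one of the low values by 3 (still ≤ 11) to hit 75.

4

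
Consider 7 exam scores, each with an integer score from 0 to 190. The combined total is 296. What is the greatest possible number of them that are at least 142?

Suppose k of them are at least 142. Those contribute at least 142 each and the other 7 − k at least 0 each.
So the total is at least 142k + 0(7 − k) = 0 + 142k. This must be ≤ 296, giving k ≤ 2.
k = 2 is achieved by 2 values at 142 and 5 at 0, total 284; add 12 to one value (staying below 142) to reach 296.

2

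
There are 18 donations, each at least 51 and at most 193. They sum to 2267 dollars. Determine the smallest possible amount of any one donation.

To make one donation as small as possible, make the other 17 as large as possible.
The other 17 can take up 17 × 193 = 3281 ≥ 2267 − 51, so one donation can sit at its floor of 51.
Achievable: one at 51 and the other 17 totalling 2216, which fits since 17 × 51 ≤ 2216 ≤ 17 × 193.

51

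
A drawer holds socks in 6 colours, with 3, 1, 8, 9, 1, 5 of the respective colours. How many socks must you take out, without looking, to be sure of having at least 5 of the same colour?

In the worst case you take as many as possible of each colour without reaching 5: 3 + 1 + 4 + 4 + 1 + 4 = 17.
The next one must give 5 of some colour, so 17 + 1 = 18.

18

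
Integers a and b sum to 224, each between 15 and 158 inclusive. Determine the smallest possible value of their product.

ab = a(224 − a) is concave in a, so over [66, 158] it is minimized at an endpoint.
At the endpoint a = 66, b = 224 − 66 = 158, so ab = 66 × 158 = 10428.

10428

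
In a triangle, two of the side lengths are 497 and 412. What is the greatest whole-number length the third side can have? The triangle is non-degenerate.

The third side must be less than 497 + 412 = 909.
The largest integer below 909 is 908.

908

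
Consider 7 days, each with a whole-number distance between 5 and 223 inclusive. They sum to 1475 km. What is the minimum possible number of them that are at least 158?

6

Each value short of 158 is at most 157, costing at least 223 − 157 = 66 against the maximum total of 1561.
We can afford to lose at most 1561 − 1475 = 86, so at most ⌊86/66⌋ = 1 fall short, and at least 6 are ≥ 158.
Exactly 6 works: 6 values at 223 and 1 at 157 total 1495; lower one of the high values by 20 (still ≥ 158) to hit 1475.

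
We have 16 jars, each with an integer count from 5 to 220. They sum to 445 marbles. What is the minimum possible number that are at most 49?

Let j be the number exceeding 49. Then the total is ≥ 50·j + 5·(16 − j) = 80 + 45j.
So 45j ≤ 365 and j ≤ 8; hence at least 16 − 8 = 8 are ≤ 49.
Exactly 8 works: 8 values at 5 and 8 at 50 total 440; raise one of the low values by 5 (still ≤ 49) to hit 445.

8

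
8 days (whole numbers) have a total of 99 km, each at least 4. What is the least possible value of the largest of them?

13

If every one of the 8 were at most 12, the total would be at most 8 × 12 = 96 < 99.
Equality holds with 3 values of 13 and 5 values of 12.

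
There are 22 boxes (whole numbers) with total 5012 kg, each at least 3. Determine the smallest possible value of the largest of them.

The 22 values sum to 5012, so their maximum is at least ⌈5012/22⌉ = 228.
Achievable: 18 of them at 228 and 4 at 227 total 5012.

228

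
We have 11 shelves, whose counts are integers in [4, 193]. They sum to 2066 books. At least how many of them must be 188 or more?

If only k of them are at least 188, the other 11 − k are at most 187, so the total is at most k·193 + (11 − k)·187.
This must reach 2066, so k·193 + (11 − k)·187 ≥ 2066, giving k ≥ 2.
Exactly 2 works: 2 values at 193 and 9 at 187 total 2069; lower one of the high values by 3 (still ≥ 188) to hit 2066.

2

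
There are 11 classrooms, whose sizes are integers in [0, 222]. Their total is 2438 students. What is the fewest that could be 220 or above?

Each value short of 220 is at most 219, costing at least 222 − 219 = 3 against the maximum total of 2442.
We can afford to lose at most 2442 − 2438 = 4, so at most ⌊4/3⌋ = 1 fall short, and at least 10 are ≥ 220.
Exactly 10 works: 10 values at 222 and 1 at 219 total 2439; lower one of the high values by 1 (still ≥ 220) to hit 2438.

10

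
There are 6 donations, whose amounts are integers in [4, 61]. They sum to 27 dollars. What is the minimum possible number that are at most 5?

5

If only k of them are at most 5, the other 6 − k are at least 6, so the total is at least (6 − k)·6 + k·4.
This is ≤ 27, so (6 − k)·6 + 4k ≤ 27, which gives k ≥ 5.
Exactly 5 works: 5 values at 4 and 1 at 6 total 26; raise one of the low values by 1 (still ≤ 5) to hit 27.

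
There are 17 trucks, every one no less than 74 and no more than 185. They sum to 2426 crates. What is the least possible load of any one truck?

Minimizing one value means maximizing the remaining 16.
The other 16 can take up 16 × 185 = 2960 ≥ 2426 − 74, so one truck can sit at its floor of 74.
Achievable: one at 74 and the other 16 totalling 2352, which fits since 16 × 74 ≤ 2352 ≤ 16 × 185.

74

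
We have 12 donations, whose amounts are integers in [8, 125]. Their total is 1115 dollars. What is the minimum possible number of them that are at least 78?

4

Suppose at most 12 − j of them reach 78; then j values are ≤ 77 and the rest ≤ 125.
The total is then ≤ 77·j + 125·(12 − j) = 1500 − 48j. For this to be ≥ 1115 we need j ≤ 8, so at least 12 − 8 = 4 must reach 78.
Exactly 4 works: 4 values at 125 and 8 at 77 total 1116; lower one of the high values by 1 (still ≥ 78) to hit 1115.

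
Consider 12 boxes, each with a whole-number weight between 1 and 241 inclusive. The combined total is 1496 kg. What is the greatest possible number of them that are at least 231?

6

If k of the values are ≥ 231, the total is ≥ 231k + 1(12 − k).
Setting 231k + 1(12 − k) ≤ 1496 gives 230k ≤ 1484, so k ≤ 6.
k = 6 is achieved by 6 values at 231 and 6 at 1, total 1392; add 104 to one value (staying below 231) to reach 1496.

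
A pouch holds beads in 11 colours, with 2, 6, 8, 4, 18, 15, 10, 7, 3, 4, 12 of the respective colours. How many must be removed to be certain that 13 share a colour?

81

In the worst case you take as many as possible of each colour without reaching 13: 2 + 6 + 8 + 4 + 12 + 12 + 10 + 7 + 3 + 4 + 12 = 80.
The next one must give 13 of some colour, so 80 + 1 = 81.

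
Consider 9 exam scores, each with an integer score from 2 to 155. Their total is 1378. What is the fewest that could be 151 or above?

6

Each value short of 151 is at most 150, costing at least 155 − 150 = 5 against the maximum total of 1395.
We can afford to lose at most 1395 − 1378 = 17, so at most ⌊17/5⌋ = 3 fall short, and at least 6 are ≥ 151.
Exactly 6 works: 6 values at 155 and 3 at 150 total 1380; lower one of the high values by 2 (still ≥ 151) to hit 1378.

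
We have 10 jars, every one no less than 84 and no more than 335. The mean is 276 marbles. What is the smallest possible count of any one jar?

Minimizing one value means maximizing the remaining 9.
The total is 10 × 276 = 2760.
The other 9 can take up 9 × 335 = 3015 ≥ 2760 − 84, so one jar can sit at its floor of 84.
Achievable: one at 84 and the other 9 totalling 2676, which fits since 9 × 84 ≤ 2676 ≤ 9 × 335.

84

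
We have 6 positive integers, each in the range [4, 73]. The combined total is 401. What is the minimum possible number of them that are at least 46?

5

Each value short of 46 is at most 45, costing at least 73 − 45 = 28 against the maximum total of 438.
We can afford to lose at most 438 − 401 = 37, so at most ⌊37/28⌋ = 1 fall short, and at least 5 are ≥ 46.
Exactly 5 works: 5 values at 73 and 1 at 45 total 410; lower one of the high values by 9 (still ≥ 46) to hit 401.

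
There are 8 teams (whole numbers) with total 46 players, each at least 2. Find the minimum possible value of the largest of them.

6

The average is 46/8 > 5, so not all 8 can be 5 or less; the largest is ≥ 6.
Equality holds with 6 values of 6 and 2 values of 5.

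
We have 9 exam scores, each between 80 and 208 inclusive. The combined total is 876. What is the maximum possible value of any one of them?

To make one score as large as possible, make the other 8 as small as possible.
The other 8 contribute at least 8 × 80 = 640, leaving at most 876 − 640 = 236.
But each score is capped at 208, so the maximum is 208.
Achievable: one at 208 and the other 8 totalling 668, which fits since 8 × 80 ≤ 668 ≤ 8 × 208.

208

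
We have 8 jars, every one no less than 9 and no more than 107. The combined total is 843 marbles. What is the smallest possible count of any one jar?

Minimizing one value means maximizing the remaining 7.
The other 7 contribute at most 7 × 107 = 749, leaving at least 843 − 749 = 94.
Since 94 ≥ 9, this is achievable: one at 94 and 7 at 107.

94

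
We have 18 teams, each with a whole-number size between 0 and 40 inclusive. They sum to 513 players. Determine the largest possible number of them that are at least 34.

15

If k of the values are ≥ 34, the total is ≥ 34k + 0(18 − k).
Setting 34k + 0(18 − k) ≤ 513 gives 34k ≤ 513, so k ≤ 15.
k = 15 is achieved by 15 values at 34 and 3 at 0, total 510; add 3 to one value (staying below 34) to reach 513.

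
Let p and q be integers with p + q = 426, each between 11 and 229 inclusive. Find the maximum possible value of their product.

45369

pq = p(426 − p) is maximized when p is as near 426/2 as the bounds allow.
Taking p = 213 and q = 213 (both in [11, 229]) gives pq = 45369.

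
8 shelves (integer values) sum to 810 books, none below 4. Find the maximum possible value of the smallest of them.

If every one of the 8 were at least 102, the total would be at least 8 × 102 = 816 > 810.
Taking 6 copies of 101 and 2 copies of 102 gives exactly 810, so 101 is attained.

101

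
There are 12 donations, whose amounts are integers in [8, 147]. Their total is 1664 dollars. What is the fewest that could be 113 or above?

If only k of them are at least 113, the other 12 − k are at most 112, so the total is at most k·147 + (12 − k)·112.
This must reach 1664, so k·147 + (12 − k)·112 ≥ 1664, giving k ≥ 10.
Exactly 10 works: 10 values at 147 and 2 at 112 total 1694; lower one of the high values by 30 (still ≥ 113) to hit 1664.

10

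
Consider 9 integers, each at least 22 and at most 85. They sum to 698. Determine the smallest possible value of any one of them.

Minimizing one value means maximizing the remaining 8.
The other 8 can take up 8 × 85 = 680 ≥ 698 − 22, so one integer can sit at its floor of 22.
Achievable: one at 22 and the other 8 totalling 676, which fits since 8 × 22 ≤ 676 ≤ 8 × 85.

22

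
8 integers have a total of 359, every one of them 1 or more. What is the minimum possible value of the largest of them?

If every one of the 8 were at most 44, the total would be at most 8 × 44 = 352 < 359.
Taking 1 copy of 44 and 7 copies of 45 gives exactly 359, so 45 is attained.

45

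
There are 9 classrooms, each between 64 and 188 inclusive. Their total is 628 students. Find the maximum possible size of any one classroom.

116

To make one classroom as large as possible, make the other 8 as small as possible.
The other 8 contribute at least 8 × 64 = 512, leaving at most 628 − 512 = 116.
Since 116 ≤ 188, this is achievable: one at 116 and 8 at 64.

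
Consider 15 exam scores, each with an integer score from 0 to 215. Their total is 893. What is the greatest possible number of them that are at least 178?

5

If k of the values are ≥ 178, the total is ≥ 178k + 0(15 − k).
Setting 178k + 0(15 − k) ≤ 893 gives 178k ≤ 893, so k ≤ 5.
k = 5 is achieved by 5 values at 178 and 10 at 0, total 890; add 3 to one value (staying below 178) to reach 893.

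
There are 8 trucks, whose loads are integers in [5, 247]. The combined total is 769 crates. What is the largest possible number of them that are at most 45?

5

Suppose k of them are at most 45. Those contribute at most 45 each and the rest at most 247 each.
So the total is at most 45k + 247(8 − k) = 1976 − 202k. This must still be ≥ 769, so k ≤ 5.
k = 5 is achieved by 5 values at 45 and 3 at 247, total 966; lower one of the 247's by 197 (still > 45) to reach 769.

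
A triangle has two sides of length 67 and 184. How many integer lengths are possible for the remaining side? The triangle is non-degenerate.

The triangle inequality gives |67 − 184| < c < 67 + 184, i.e. 117 < c < 251.
So c can be any integer from 118 to 250: 133 values.

133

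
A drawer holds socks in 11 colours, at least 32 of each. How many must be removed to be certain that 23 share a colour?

243

In the worst case you draw 22 of each of the 11 colours: 11 × 22 = 242.
One more forces 23 of some colour, so 242 + 1 = 243.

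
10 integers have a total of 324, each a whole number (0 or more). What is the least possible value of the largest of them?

33

If every one of the 10 were at most 32, the total would be at most 10 × 32 = 320 < 324.
Equality holds with 4 values of 33 and 6 values of 32.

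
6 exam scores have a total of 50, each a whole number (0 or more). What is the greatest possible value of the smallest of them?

8

If every one of the 6 were at least 9, the total would be at least 6 × 9 = 54 > 50.
Achievable: 4 of them at 8 and 2 at 9 total 50.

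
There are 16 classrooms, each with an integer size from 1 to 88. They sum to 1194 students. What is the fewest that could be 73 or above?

3

If only k of them are at least 73, the other 16 − k are at most 72, so the total is at most k·88 + (16 − k)·72.
This must reach 1194, so k·88 + (16 − k)·72 ≥ 1194, giving k ≥ 3.
Exactly 3 works: 3 values at 88 and 13 at 72 total 1200; lower one of the high values by 6 (still ≥ 73) to hit 1194.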